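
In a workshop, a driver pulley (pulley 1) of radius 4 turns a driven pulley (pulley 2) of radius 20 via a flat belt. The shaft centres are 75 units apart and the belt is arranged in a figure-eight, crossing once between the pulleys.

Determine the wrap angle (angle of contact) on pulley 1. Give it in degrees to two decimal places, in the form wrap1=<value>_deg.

crossed belt: β = asin((r1+r2)/C) = asin(24/75) = 18.6629°
wrap1 = wrap2 = π + 2β = 217.3258°

wrap1=217.33_deg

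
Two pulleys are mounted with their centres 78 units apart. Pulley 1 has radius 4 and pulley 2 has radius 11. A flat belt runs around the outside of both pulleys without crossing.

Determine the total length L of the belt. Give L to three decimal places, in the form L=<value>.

L=203.753

open belt: β = asin((r2−r1)/C) = asin(7/78) = 5.1489°
wrap1 = π − 2β = 169.7023°
wrap2 = π + 2β = 190.2977°
tangent length = C·cosβ = 77.6853
L = r1·wrap1 + r2·wrap2 + 2·C·cosβ = 4·2.9619 + 11·3.3213 + 2·77.6853 = 203.7525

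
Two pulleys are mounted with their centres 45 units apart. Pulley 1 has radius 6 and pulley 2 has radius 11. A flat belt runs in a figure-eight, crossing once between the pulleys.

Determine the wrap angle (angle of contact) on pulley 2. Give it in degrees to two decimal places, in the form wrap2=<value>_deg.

crossed belt: β = asin((r1+r2)/C) = asin(17/45) = 22.1961°
wrap1 = wrap2 = π + 2β = 224.3922°

wrap2=224.39_deg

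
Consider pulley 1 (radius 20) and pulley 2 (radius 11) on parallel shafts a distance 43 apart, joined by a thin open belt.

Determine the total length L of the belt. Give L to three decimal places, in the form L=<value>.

L=185.280

open belt: β = asin((r2−r1)/C) = asin(-9/43) = -12.0815°
wrap1 = π − 2β = 204.1629°
wrap2 = π + 2β = 155.8371°
tangent length = C·cosβ = 42.0476
L = r1·wrap1 + r2·wrap2 + 2·C·cosβ = 20·3.5633 + 11·2.7199 + 2·42.0476 = 185.2801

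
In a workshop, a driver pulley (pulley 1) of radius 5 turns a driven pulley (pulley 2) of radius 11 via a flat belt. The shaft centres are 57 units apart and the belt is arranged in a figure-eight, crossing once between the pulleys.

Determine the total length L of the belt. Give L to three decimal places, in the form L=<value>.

crossed belt: β = asin((r1+r2)/C) = asin(16/57) = 16.3021°
wrap1 = wrap2 = π + 2β = 212.6042°
tangent length = C·cosβ = 54.7083
L = (r1+r2)·wrap + 2·C·cosβ = 16·3.7106 + 2·54.7083 = 168.7869

L=168.787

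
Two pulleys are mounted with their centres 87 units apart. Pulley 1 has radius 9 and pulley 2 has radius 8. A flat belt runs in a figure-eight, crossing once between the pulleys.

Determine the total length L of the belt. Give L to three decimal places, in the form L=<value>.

L=230.740

crossed belt: β = asin((r1+r2)/C) = asin(17/87) = 11.2682°
wrap1 = wrap2 = π + 2β = 202.5365°
tangent length = C·cosβ = 85.3229
L = (r1+r2)·wrap + 2·C·cosβ = 17·3.5349 + 2·85.3229 = 230.7396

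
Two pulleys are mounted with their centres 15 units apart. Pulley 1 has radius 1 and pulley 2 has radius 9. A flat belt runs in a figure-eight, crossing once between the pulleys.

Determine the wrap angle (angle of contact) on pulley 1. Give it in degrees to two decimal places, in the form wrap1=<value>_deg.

wrap1=263.62_deg

crossed belt: β = asin((r1+r2)/C) = asin(10/15) = 41.8103°
wrap1 = wrap2 = π + 2β = 263.6206°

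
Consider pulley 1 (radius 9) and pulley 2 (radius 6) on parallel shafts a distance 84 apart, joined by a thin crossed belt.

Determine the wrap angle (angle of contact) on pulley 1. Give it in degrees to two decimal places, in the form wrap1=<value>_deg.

crossed belt: β = asin((r1+r2)/C) = asin(15/84) = 10.2866°
wrap1 = wrap2 = π + 2β = 200.5731°

wrap1=200.57_deg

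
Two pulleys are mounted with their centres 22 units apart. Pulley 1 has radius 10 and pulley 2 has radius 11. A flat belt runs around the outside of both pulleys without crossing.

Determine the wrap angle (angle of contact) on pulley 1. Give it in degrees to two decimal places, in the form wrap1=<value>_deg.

open belt: β = asin((r2−r1)/C) = asin(1/22) = 2.6053°
wrap1 = π − 2β = 174.7895°
wrap2 = π + 2β = 185.2105°

wrap1=174.79_deg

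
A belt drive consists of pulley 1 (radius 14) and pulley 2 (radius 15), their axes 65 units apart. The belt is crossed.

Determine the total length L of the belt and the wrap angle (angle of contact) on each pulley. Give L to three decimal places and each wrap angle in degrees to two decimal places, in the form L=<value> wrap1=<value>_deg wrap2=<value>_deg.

L=234.273 wrap1=232.99_deg wrap2=232.99_deg

crossed belt: β = asin((r1+r2)/C) = asin(29/65) = 26.4972°
wrap1 = wrap2 = π + 2β = 232.9944°
tangent length = C·cosβ = 58.1722
L = (r1+r2)·wrap + 2·C·cosβ = 29·4.0665 + 2·58.1722 = 234.2734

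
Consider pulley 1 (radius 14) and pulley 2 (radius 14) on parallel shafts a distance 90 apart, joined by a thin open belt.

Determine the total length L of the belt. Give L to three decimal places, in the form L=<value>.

L=267.965

open belt: β = asin((r2−r1)/C) = asin(0/90) = 0.0000°
wrap1 = π − 2β = 180.0000°
wrap2 = π + 2β = 180.0000°
tangent length = C·cosβ = 90.0000
L = r1·wrap1 + r2·wrap2 + 2·C·cosβ = 14·3.1416 + 14·3.1416 + 2·90.0000 = 267.9646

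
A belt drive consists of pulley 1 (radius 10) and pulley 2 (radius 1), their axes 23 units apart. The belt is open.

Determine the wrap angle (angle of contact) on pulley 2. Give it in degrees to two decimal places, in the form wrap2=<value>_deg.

open belt: β = asin((r2−r1)/C) = asin(-9/23) = -23.0357°
wrap1 = π − 2β = 226.0714°
wrap2 = π + 2β = 133.9286°

wrap2=133.93_deg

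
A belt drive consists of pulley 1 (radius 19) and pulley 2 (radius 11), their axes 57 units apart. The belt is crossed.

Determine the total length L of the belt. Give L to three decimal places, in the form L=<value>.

L=224.436

crossed belt: β = asin((r1+r2)/C) = asin(30/57) = 31.7569°
wrap1 = wrap2 = π + 2β = 243.5137°
tangent length = C·cosβ = 48.4665
L = (r1+r2)·wrap + 2·C·cosβ = 30·4.2501 + 2·48.4665 = 224.4365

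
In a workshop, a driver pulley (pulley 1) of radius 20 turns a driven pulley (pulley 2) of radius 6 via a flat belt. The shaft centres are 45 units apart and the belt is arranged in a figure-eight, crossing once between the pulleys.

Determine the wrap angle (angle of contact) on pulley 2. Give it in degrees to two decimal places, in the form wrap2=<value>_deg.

wrap2=250.59_deg

crossed belt: β = asin((r1+r2)/C) = asin(26/45) = 35.2944°
wrap1 = wrap2 = π + 2β = 250.5888°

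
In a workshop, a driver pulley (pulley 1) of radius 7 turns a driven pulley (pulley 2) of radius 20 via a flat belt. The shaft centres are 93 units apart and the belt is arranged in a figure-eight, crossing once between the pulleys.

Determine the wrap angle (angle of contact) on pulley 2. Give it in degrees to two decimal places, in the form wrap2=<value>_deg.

crossed belt: β = asin((r1+r2)/C) = asin(27/93) = 16.8773°
wrap1 = wrap2 = π + 2β = 213.7545°

wrap2=213.75_deg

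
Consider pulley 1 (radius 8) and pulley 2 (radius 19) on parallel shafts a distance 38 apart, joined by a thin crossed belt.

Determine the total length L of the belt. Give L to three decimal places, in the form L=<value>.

L=180.975

crossed belt: β = asin((r1+r2)/C) = asin(27/38) = 45.2778°
wrap1 = wrap2 = π + 2β = 270.5555°
tangent length = C·cosβ = 26.7395
L = (r1+r2)·wrap + 2·C·cosβ = 27·4.7221 + 2·26.7395 = 180.9752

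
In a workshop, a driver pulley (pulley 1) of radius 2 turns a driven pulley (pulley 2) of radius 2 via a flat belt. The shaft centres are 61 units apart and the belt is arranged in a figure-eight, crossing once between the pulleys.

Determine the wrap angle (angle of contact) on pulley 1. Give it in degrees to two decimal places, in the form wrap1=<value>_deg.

crossed belt: β = asin((r1+r2)/C) = asin(4/61) = 3.7598°
wrap1 = wrap2 = π + 2β = 187.5196°

wrap1=187.52_deg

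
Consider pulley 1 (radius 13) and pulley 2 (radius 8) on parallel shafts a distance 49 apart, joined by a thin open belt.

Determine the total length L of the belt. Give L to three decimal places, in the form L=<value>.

open belt: β = asin((r2−r1)/C) = asin(-5/49) = -5.8567°
wrap1 = π − 2β = 191.7134°
wrap2 = π + 2β = 168.2866°
tangent length = C·cosβ = 48.7442
L = r1·wrap1 + r2·wrap2 + 2·C·cosβ = 13·3.3460 + 8·2.9372 + 2·48.7442 = 164.4841

L=164.484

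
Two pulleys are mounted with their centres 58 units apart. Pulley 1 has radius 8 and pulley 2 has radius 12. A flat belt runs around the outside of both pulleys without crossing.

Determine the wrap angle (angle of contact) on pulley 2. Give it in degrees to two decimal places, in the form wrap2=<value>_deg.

open belt: β = asin((r2−r1)/C) = asin(4/58) = 3.9546°
wrap1 = π − 2β = 172.0909°
wrap2 = π + 2β = 187.9091°

wrap2=187.91_deg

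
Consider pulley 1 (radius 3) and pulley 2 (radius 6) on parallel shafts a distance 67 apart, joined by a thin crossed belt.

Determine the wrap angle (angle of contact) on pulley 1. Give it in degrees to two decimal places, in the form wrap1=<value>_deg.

crossed belt: β = asin((r1+r2)/C) = asin(9/67) = 7.7198°
wrap1 = wrap2 = π + 2β = 195.4396°

wrap1=195.44_deg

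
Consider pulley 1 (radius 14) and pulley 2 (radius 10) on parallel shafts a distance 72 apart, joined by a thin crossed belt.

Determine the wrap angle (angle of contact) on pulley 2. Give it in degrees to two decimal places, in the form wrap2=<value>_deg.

crossed belt: β = asin((r1+r2)/C) = asin(24/72) = 19.4712°
wrap1 = wrap2 = π + 2β = 218.9424°

wrap2=218.94_deg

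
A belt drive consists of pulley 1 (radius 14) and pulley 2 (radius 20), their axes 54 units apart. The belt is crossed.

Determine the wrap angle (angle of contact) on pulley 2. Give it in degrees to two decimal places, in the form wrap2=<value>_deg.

crossed belt: β = asin((r1+r2)/C) = asin(34/54) = 39.0228°
wrap1 = wrap2 = π + 2β = 258.0456°

wrap2=258.05_deg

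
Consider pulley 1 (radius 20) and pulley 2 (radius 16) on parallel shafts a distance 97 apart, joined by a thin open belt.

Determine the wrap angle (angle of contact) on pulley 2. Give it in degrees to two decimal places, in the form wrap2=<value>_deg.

open belt: β = asin((r2−r1)/C) = asin(-4/97) = -2.3634°
wrap1 = π − 2β = 184.7268°
wrap2 = π + 2β = 175.2732°

wrap2=175.27_deg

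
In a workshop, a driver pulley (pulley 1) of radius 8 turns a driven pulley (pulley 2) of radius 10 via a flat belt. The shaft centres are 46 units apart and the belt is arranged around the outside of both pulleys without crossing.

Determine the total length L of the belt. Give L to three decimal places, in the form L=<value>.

L=148.636

open belt: β = asin((r2−r1)/C) = asin(2/46) = 2.4919°
wrap1 = π − 2β = 175.0162°
wrap2 = π + 2β = 184.9838°
tangent length = C·cosβ = 45.9565
L = r1·wrap1 + r2·wrap2 + 2·C·cosβ = 8·3.0546 + 10·3.2286 + 2·45.9565 = 148.6356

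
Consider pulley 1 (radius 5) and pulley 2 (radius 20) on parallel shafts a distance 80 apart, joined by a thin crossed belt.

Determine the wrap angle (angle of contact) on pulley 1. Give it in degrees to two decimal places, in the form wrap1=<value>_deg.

wrap1=216.42_deg

crossed belt: β = asin((r1+r2)/C) = asin(25/80) = 18.2100°
wrap1 = wrap2 = π + 2β = 216.4199°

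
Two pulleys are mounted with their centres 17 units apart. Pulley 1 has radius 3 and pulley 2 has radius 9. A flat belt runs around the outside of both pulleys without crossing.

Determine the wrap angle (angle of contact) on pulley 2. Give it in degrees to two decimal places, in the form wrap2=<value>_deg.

open belt: β = asin((r2−r1)/C) = asin(6/17) = 20.6673°
wrap1 = π − 2β = 138.6654°
wrap2 = π + 2β = 221.3346°

wrap2=221.33_deg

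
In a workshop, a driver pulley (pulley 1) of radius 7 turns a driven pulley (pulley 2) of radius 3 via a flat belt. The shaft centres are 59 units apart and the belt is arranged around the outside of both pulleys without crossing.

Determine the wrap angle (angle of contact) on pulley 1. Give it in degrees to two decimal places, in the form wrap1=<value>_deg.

open belt: β = asin((r2−r1)/C) = asin(-4/59) = -3.8874°
wrap1 = π − 2β = 187.7749°
wrap2 = π + 2β = 172.2251°

wrap1=187.77_deg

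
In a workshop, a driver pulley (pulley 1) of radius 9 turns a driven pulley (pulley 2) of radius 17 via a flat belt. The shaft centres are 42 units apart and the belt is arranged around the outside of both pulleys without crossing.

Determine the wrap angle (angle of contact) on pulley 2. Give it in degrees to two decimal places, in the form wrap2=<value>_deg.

wrap2=201.96_deg

open belt: β = asin((r2−r1)/C) = asin(8/42) = 10.9806°
wrap1 = π − 2β = 158.0388°
wrap2 = π + 2β = 201.9612°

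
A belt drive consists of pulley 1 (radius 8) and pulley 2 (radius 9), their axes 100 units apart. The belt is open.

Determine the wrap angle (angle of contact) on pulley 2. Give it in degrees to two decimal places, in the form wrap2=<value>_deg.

open belt: β = asin((r2−r1)/C) = asin(1/100) = 0.5730°
wrap1 = π − 2β = 178.8541°
wrap2 = π + 2β = 181.1459°

wrap2=181.15_deg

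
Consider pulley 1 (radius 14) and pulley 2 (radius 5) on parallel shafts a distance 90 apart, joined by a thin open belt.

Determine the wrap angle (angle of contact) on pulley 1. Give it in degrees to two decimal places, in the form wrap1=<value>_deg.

open belt: β = asin((r2−r1)/C) = asin(-9/90) = -5.7392°
wrap1 = π − 2β = 191.4783°
wrap2 = π + 2β = 168.5217°

wrap1=191.48_deg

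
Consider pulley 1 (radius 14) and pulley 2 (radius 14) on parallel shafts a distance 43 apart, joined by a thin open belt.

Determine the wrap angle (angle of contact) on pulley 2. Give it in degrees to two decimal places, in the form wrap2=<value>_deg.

wrap2=180.00_deg

open belt: β = asin((r2−r1)/C) = asin(0/43) = 0.0000°
wrap1 = π − 2β = 180.0000°
wrap2 = π + 2β = 180.0000°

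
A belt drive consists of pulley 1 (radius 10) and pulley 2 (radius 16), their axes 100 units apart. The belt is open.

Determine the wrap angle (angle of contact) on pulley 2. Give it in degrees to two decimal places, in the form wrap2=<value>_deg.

wrap2=186.88_deg

open belt: β = asin((r2−r1)/C) = asin(6/100) = 3.4398°
wrap1 = π − 2β = 173.1204°
wrap2 = π + 2β = 186.8796°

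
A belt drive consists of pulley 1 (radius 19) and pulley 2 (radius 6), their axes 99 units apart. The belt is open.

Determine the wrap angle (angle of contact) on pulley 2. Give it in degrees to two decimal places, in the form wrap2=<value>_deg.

wrap2=164.91_deg

open belt: β = asin((r2−r1)/C) = asin(-13/99) = -7.5455°
wrap1 = π − 2β = 195.0910°
wrap2 = π + 2β = 164.9090°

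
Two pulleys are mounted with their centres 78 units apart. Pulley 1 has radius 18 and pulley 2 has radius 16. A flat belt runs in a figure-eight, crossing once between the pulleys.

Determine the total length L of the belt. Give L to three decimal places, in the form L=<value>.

crossed belt: β = asin((r1+r2)/C) = asin(34/78) = 25.8424°
wrap1 = wrap2 = π + 2β = 231.6848°
tangent length = C·cosβ = 70.1997
L = (r1+r2)·wrap + 2·C·cosβ = 34·4.0437 + 2·70.1997 = 277.8840

L=277.884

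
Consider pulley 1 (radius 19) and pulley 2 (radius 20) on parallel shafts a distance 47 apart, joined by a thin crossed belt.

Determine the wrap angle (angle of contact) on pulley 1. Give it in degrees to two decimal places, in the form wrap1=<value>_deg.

crossed belt: β = asin((r1+r2)/C) = asin(39/47) = 56.0769°
wrap1 = wrap2 = π + 2β = 292.1538°

wrap1=292.15_deg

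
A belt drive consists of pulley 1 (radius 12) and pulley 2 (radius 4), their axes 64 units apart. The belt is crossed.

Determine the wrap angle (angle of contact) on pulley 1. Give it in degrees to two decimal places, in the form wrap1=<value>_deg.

crossed belt: β = asin((r1+r2)/C) = asin(16/64) = 14.4775°
wrap1 = wrap2 = π + 2β = 208.9550°

wrap1=208.96_deg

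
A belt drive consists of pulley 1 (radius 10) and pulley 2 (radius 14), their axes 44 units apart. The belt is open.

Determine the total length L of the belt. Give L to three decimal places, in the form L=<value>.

open belt: β = asin((r2−r1)/C) = asin(4/44) = 5.2159°
wrap1 = π − 2β = 169.5682°
wrap2 = π + 2β = 190.4318°
tangent length = C·cosβ = 43.8178
L = r1·wrap1 + r2·wrap2 + 2·C·cosβ = 10·2.9595 + 14·3.3237 + 2·43.8178 = 163.7621

L=163.762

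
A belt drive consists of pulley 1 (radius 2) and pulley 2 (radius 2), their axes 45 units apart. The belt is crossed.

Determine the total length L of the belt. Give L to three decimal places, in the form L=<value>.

L=102.922

crossed belt: β = asin((r1+r2)/C) = asin(4/45) = 5.0997°
wrap1 = wrap2 = π + 2β = 190.1994°
tangent length = C·cosβ = 44.8219
L = (r1+r2)·wrap + 2·C·cosβ = 4·3.3196 + 2·44.8219 = 102.9222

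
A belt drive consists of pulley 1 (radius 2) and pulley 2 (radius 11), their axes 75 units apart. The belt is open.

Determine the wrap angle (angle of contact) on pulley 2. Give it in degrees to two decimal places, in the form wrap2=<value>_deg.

wrap2=193.78_deg

open belt: β = asin((r2−r1)/C) = asin(9/75) = 6.8921°
wrap1 = π − 2β = 166.2158°
wrap2 = π + 2β = 193.7842°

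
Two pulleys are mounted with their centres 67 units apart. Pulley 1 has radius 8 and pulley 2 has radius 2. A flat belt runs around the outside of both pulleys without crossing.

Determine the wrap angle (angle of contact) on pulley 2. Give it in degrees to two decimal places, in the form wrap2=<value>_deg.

open belt: β = asin((r2−r1)/C) = asin(-6/67) = -5.1378°
wrap1 = π − 2β = 190.2757°
wrap2 = π + 2β = 169.7243°

wrap2=169.72_deg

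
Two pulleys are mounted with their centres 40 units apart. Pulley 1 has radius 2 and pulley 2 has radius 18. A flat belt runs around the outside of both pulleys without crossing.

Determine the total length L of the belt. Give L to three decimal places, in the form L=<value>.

L=149.322

open belt: β = asin((r2−r1)/C) = asin(16/40) = 23.5782°
wrap1 = π − 2β = 132.8436°
wrap2 = π + 2β = 227.1564°
tangent length = C·cosβ = 36.6606
L = r1·wrap1 + r2·wrap2 + 2·C·cosβ = 2·2.3186 + 18·3.9646 + 2·36.6606 = 149.3216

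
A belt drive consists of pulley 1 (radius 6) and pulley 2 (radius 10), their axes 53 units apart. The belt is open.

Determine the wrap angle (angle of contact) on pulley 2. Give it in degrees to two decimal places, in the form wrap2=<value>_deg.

open belt: β = asin((r2−r1)/C) = asin(4/53) = 4.3283°
wrap1 = π − 2β = 171.3433°
wrap2 = π + 2β = 188.6567°

wrap2=188.66_deg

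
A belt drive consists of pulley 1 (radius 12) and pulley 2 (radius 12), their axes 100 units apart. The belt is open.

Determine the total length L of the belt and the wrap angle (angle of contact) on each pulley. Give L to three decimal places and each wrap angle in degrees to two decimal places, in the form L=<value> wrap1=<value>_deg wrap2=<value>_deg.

L=275.398 wrap1=180.00_deg wrap2=180.00_deg

open belt: β = asin((r2−r1)/C) = asin(0/100) = 0.0000°
wrap1 = π − 2β = 180.0000°
wrap2 = π + 2β = 180.0000°
tangent length = C·cosβ = 100.0000
L = r1·wrap1 + r2·wrap2 + 2·C·cosβ = 12·3.1416 + 12·3.1416 + 2·100.0000 = 275.3982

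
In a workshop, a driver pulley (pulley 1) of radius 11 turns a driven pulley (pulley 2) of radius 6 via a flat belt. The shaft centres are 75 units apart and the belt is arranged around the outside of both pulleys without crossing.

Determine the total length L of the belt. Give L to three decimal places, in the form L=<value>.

open belt: β = asin((r2−r1)/C) = asin(-5/75) = -3.8226°
wrap1 = π − 2β = 187.6451°
wrap2 = π + 2β = 172.3549°
tangent length = C·cosβ = 74.8331
L = r1·wrap1 + r2·wrap2 + 2·C·cosβ = 11·3.2750 + 6·3.0082 + 2·74.8331 = 203.7405

L=203.741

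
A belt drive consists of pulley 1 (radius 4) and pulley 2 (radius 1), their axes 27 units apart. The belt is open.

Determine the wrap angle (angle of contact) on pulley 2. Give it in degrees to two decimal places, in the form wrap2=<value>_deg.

wrap2=167.24_deg

open belt: β = asin((r2−r1)/C) = asin(-3/27) = -6.3794°
wrap1 = π − 2β = 192.7587°
wrap2 = π + 2β = 167.2413°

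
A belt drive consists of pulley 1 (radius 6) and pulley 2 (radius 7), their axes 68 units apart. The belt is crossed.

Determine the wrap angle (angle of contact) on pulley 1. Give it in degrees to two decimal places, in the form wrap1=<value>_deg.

wrap1=202.04_deg

crossed belt: β = asin((r1+r2)/C) = asin(13/68) = 11.0214°
wrap1 = wrap2 = π + 2β = 202.0429°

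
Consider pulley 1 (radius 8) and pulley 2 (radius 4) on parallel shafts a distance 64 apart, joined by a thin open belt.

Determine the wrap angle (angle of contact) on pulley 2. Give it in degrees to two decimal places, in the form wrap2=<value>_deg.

open belt: β = asin((r2−r1)/C) = asin(-4/64) = -3.5833°
wrap1 = π − 2β = 187.1666°
wrap2 = π + 2β = 172.8334°

wrap2=172.83_deg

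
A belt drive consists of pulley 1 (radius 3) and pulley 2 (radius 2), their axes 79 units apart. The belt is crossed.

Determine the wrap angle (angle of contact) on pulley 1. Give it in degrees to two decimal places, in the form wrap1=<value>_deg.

wrap1=187.26_deg

crossed belt: β = asin((r1+r2)/C) = asin(5/79) = 3.6287°
wrap1 = wrap2 = π + 2β = 187.2575°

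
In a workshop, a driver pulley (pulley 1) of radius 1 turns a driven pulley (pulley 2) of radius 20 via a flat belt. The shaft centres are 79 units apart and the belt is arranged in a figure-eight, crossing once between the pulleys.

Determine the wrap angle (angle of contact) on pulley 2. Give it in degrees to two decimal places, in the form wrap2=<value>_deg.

wrap2=210.83_deg

crossed belt: β = asin((r1+r2)/C) = asin(21/79) = 15.4158°
wrap1 = wrap2 = π + 2β = 210.8317°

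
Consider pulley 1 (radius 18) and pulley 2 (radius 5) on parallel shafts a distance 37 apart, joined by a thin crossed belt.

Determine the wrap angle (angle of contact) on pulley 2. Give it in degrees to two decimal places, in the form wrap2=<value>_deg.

wrap2=256.87_deg

crossed belt: β = asin((r1+r2)/C) = asin(23/37) = 38.4347°
wrap1 = wrap2 = π + 2β = 256.8693°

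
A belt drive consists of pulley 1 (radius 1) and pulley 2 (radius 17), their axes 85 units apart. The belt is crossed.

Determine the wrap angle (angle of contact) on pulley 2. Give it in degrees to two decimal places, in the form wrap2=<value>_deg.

wrap2=204.45_deg

crossed belt: β = asin((r1+r2)/C) = asin(18/85) = 12.2258°
wrap1 = wrap2 = π + 2β = 204.4516°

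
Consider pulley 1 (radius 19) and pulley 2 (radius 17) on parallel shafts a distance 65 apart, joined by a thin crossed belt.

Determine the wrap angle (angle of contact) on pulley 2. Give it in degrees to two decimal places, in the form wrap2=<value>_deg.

crossed belt: β = asin((r1+r2)/C) = asin(36/65) = 33.6313°
wrap1 = wrap2 = π + 2β = 247.2626°

wrap2=247.26_deg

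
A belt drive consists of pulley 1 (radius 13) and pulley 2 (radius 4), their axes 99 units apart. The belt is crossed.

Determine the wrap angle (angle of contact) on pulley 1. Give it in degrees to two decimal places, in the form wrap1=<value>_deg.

crossed belt: β = asin((r1+r2)/C) = asin(17/99) = 9.8877°
wrap1 = wrap2 = π + 2β = 199.7753°

wrap1=199.78_deg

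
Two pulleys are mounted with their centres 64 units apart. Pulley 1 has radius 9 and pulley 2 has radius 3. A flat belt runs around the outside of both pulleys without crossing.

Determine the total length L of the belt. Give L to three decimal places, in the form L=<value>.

L=166.262

open belt: β = asin((r2−r1)/C) = asin(-6/64) = -5.3794°
wrap1 = π − 2β = 190.7588°
wrap2 = π + 2β = 169.2412°
tangent length = C·cosβ = 63.7181
L = r1·wrap1 + r2·wrap2 + 2·C·cosβ = 9·3.3294 + 3·2.9538 + 2·63.7181 = 166.2620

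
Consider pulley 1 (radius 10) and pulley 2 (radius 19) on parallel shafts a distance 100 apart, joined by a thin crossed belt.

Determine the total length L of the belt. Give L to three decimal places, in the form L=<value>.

L=299.577

crossed belt: β = asin((r1+r2)/C) = asin(29/100) = 16.8580°
wrap1 = wrap2 = π + 2β = 213.7159°
tangent length = C·cosβ = 95.7027
L = (r1+r2)·wrap + 2·C·cosβ = 29·3.7300 + 2·95.7027 = 299.5767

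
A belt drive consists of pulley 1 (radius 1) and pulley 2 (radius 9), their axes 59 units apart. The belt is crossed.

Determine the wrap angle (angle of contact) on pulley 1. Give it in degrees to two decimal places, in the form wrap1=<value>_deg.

crossed belt: β = asin((r1+r2)/C) = asin(10/59) = 9.7583°
wrap1 = wrap2 = π + 2β = 199.5165°

wrap1=199.52_deg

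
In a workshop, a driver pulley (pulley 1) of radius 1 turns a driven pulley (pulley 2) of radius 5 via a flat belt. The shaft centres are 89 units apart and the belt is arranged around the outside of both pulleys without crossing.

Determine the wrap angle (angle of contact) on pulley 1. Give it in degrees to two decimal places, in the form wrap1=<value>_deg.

open belt: β = asin((r2−r1)/C) = asin(4/89) = 2.5760°
wrap1 = π − 2β = 174.8481°
wrap2 = π + 2β = 185.1519°

wrap1=174.85_deg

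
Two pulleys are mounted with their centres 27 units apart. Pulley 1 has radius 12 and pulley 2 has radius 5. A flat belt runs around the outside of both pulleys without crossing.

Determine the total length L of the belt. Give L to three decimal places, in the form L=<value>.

open belt: β = asin((r2−r1)/C) = asin(-7/27) = -15.0261°
wrap1 = π − 2β = 210.0522°
wrap2 = π + 2β = 149.9478°
tangent length = C·cosβ = 26.0768
L = r1·wrap1 + r2·wrap2 + 2·C·cosβ = 12·3.6661 + 5·2.6171 + 2·26.0768 = 109.2323

L=109.232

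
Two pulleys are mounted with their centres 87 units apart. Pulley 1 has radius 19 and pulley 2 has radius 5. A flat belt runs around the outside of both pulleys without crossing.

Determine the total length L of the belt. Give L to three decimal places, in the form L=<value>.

open belt: β = asin((r2−r1)/C) = asin(-14/87) = -9.2603°
wrap1 = π − 2β = 198.5205°
wrap2 = π + 2β = 161.4795°
tangent length = C·cosβ = 85.8662
L = r1·wrap1 + r2·wrap2 + 2·C·cosβ = 19·3.4648 + 5·2.8183 + 2·85.8662 = 251.6560

L=251.656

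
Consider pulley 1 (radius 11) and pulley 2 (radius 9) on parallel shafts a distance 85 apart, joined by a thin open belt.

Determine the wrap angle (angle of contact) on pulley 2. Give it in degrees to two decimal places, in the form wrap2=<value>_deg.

wrap2=177.30_deg

open belt: β = asin((r2−r1)/C) = asin(-2/85) = -1.3483°
wrap1 = π − 2β = 182.6965°
wrap2 = π + 2β = 177.3035°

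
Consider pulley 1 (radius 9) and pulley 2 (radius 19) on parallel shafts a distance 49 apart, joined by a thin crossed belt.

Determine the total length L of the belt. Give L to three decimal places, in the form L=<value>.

L=202.450

crossed belt: β = asin((r1+r2)/C) = asin(28/49) = 34.8499°
wrap1 = wrap2 = π + 2β = 249.6998°
tangent length = C·cosβ = 40.2119
L = (r1+r2)·wrap + 2·C·cosβ = 28·4.3581 + 2·40.2119 = 202.4502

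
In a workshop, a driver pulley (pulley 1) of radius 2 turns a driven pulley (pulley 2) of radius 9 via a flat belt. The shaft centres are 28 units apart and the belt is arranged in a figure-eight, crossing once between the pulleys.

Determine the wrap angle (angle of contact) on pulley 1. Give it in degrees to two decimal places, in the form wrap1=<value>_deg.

wrap1=226.26_deg

crossed belt: β = asin((r1+r2)/C) = asin(11/28) = 23.1324°
wrap1 = wrap2 = π + 2β = 226.2648°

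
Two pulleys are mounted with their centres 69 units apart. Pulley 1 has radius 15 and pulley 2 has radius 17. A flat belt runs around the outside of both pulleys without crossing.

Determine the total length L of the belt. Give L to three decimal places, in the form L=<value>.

L=238.589

open belt: β = asin((r2−r1)/C) = asin(2/69) = 1.6610°
wrap1 = π − 2β = 176.6780°
wrap2 = π + 2β = 183.3220°
tangent length = C·cosβ = 68.9710
L = r1·wrap1 + r2·wrap2 + 2·C·cosβ = 15·3.0836 + 17·3.1996 + 2·68.9710 = 238.5889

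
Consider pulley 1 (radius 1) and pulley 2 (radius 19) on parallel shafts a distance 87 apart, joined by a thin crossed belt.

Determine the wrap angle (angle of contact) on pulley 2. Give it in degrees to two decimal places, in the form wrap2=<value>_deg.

crossed belt: β = asin((r1+r2)/C) = asin(20/87) = 13.2903°
wrap1 = wrap2 = π + 2β = 206.5806°

wrap2=206.58_deg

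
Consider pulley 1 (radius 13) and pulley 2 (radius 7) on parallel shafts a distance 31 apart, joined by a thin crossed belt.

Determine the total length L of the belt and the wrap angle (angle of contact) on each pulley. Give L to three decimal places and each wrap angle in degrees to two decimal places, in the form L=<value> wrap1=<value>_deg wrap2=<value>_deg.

crossed belt: β = asin((r1+r2)/C) = asin(20/31) = 40.1778°
wrap1 = wrap2 = π + 2β = 260.3555°
tangent length = C·cosβ = 23.6854
L = (r1+r2)·wrap + 2·C·cosβ = 20·4.5441 + 2·23.6854 = 138.2521

L=138.252 wrap1=260.36_deg wrap2=260.36_deg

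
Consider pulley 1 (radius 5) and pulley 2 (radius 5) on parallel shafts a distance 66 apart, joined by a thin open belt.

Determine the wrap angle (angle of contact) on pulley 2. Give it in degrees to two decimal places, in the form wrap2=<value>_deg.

open belt: β = asin((r2−r1)/C) = asin(0/66) = 0.0000°
wrap1 = π − 2β = 180.0000°
wrap2 = π + 2β = 180.0000°

wrap2=180.00_deg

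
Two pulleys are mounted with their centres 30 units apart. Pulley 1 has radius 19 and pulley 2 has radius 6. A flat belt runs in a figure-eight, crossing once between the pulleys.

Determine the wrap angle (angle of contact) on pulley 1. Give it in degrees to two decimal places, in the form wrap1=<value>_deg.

wrap1=292.89_deg

crossed belt: β = asin((r1+r2)/C) = asin(25/30) = 56.4427°
wrap1 = wrap2 = π + 2β = 292.8854°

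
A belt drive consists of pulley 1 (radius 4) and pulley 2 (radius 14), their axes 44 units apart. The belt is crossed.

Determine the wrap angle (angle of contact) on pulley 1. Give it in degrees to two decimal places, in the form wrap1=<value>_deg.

wrap1=228.30_deg

crossed belt: β = asin((r1+r2)/C) = asin(18/44) = 24.1477°
wrap1 = wrap2 = π + 2β = 228.2955°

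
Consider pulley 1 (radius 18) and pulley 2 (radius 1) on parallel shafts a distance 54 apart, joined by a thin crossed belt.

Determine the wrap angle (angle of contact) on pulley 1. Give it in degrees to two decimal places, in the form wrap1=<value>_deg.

wrap1=221.20_deg

crossed belt: β = asin((r1+r2)/C) = asin(19/54) = 20.6006°
wrap1 = wrap2 = π + 2β = 221.2012°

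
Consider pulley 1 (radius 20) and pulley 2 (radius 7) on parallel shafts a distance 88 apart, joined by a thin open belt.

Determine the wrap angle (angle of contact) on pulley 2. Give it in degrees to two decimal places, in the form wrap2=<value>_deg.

wrap2=163.01_deg

open belt: β = asin((r2−r1)/C) = asin(-13/88) = -8.4952°
wrap1 = π − 2β = 196.9905°
wrap2 = π + 2β = 163.0095°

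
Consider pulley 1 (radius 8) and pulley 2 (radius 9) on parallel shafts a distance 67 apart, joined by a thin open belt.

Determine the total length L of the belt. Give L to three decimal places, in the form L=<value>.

L=187.422

open belt: β = asin((r2−r1)/C) = asin(1/67) = 0.8552°
wrap1 = π − 2β = 178.2896°
wrap2 = π + 2β = 181.7104°
tangent length = C·cosβ = 66.9925
L = r1·wrap1 + r2·wrap2 + 2·C·cosβ = 8·3.1117 + 9·3.1714 + 2·66.9925 = 187.4220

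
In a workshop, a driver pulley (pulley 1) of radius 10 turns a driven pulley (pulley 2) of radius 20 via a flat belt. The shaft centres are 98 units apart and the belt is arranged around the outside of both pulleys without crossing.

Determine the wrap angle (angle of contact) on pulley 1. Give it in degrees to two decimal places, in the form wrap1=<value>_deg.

open belt: β = asin((r2−r1)/C) = asin(10/98) = 5.8567°
wrap1 = π − 2β = 168.2866°
wrap2 = π + 2β = 191.7134°

wrap1=168.29_deg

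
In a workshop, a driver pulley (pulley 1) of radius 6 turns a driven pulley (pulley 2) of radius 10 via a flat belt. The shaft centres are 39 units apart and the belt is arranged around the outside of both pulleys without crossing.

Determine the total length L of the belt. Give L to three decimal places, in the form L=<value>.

L=128.676

open belt: β = asin((r2−r1)/C) = asin(4/39) = 5.8868°
wrap1 = π − 2β = 168.2263°
wrap2 = π + 2β = 191.7737°
tangent length = C·cosβ = 38.7943
L = r1·wrap1 + r2·wrap2 + 2·C·cosβ = 6·2.9361 + 10·3.3471 + 2·38.7943 = 128.6761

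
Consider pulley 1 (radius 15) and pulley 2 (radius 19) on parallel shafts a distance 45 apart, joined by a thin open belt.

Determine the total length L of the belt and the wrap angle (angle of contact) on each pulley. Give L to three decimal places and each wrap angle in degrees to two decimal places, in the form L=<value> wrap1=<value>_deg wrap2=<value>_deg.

L=197.170 wrap1=169.80_deg wrap2=190.20_deg

open belt: β = asin((r2−r1)/C) = asin(4/45) = 5.0997°
wrap1 = π − 2β = 169.8006°
wrap2 = π + 2β = 190.1994°
tangent length = C·cosβ = 44.8219
L = r1·wrap1 + r2·wrap2 + 2·C·cosβ = 15·2.9636 + 19·3.3196 + 2·44.8219 = 197.1699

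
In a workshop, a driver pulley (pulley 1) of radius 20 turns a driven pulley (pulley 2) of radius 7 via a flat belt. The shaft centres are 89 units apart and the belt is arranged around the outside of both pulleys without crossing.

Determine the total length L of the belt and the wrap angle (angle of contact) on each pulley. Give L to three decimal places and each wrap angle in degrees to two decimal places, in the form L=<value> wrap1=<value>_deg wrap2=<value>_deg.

L=264.725 wrap1=196.80_deg wrap2=163.20_deg

open belt: β = asin((r2−r1)/C) = asin(-13/89) = -8.3991°
wrap1 = π − 2β = 196.7982°
wrap2 = π + 2β = 163.2018°
tangent length = C·cosβ = 88.0454
L = r1·wrap1 + r2·wrap2 + 2·C·cosβ = 20·3.4348 + 7·2.8484 + 2·88.0454 = 264.7253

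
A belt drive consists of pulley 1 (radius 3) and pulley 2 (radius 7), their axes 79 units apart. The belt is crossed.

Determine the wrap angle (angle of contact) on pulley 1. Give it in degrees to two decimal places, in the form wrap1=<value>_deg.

crossed belt: β = asin((r1+r2)/C) = asin(10/79) = 7.2721°
wrap1 = wrap2 = π + 2β = 194.5443°

wrap1=194.54_deg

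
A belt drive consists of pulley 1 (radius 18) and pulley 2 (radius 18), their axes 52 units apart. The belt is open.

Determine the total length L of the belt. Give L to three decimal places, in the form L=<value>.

open belt: β = asin((r2−r1)/C) = asin(0/52) = 0.0000°
wrap1 = π − 2β = 180.0000°
wrap2 = π + 2β = 180.0000°
tangent length = C·cosβ = 52.0000
L = r1·wrap1 + r2·wrap2 + 2·C·cosβ = 18·3.1416 + 18·3.1416 + 2·52.0000 = 217.0973

L=217.097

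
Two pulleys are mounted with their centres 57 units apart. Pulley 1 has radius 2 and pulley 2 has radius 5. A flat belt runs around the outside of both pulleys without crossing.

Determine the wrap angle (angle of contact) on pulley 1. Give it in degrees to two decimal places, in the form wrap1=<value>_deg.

wrap1=173.97_deg

open belt: β = asin((r2−r1)/C) = asin(3/57) = 3.0170°
wrap1 = π − 2β = 173.9661°
wrap2 = π + 2β = 186.0339°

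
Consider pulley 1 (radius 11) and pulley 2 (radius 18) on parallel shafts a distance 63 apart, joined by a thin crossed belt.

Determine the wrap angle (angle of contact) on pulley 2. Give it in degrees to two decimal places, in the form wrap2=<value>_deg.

wrap2=234.82_deg

crossed belt: β = asin((r1+r2)/C) = asin(29/63) = 27.4076°
wrap1 = wrap2 = π + 2β = 234.8152°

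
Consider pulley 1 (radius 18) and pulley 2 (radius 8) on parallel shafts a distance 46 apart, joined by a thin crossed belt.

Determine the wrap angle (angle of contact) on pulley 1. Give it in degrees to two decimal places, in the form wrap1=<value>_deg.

crossed belt: β = asin((r1+r2)/C) = asin(26/46) = 34.4174°
wrap1 = wrap2 = π + 2β = 248.8348°

wrap1=248.83_deg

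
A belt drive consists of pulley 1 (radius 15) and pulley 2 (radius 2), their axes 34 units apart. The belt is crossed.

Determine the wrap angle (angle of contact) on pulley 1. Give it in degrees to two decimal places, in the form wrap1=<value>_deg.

wrap1=240.00_deg

crossed belt: β = asin((r1+r2)/C) = asin(17/34) = 30.0000°
wrap1 = wrap2 = π + 2β = 240.0000°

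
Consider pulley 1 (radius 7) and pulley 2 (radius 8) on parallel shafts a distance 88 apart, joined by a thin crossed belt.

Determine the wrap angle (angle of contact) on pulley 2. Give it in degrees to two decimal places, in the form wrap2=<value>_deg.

wrap2=199.63_deg

crossed belt: β = asin((r1+r2)/C) = asin(15/88) = 9.8142°
wrap1 = wrap2 = π + 2β = 199.6285°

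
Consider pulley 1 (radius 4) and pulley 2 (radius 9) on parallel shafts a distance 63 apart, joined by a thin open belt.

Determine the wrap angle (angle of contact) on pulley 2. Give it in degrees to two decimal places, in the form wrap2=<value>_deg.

open belt: β = asin((r2−r1)/C) = asin(5/63) = 4.5521°
wrap1 = π − 2β = 170.8959°
wrap2 = π + 2β = 189.1041°

wrap2=189.10_deg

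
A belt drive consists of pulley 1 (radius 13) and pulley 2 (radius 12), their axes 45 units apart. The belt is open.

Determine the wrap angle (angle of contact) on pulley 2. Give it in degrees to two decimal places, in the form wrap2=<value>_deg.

open belt: β = asin((r2−r1)/C) = asin(-1/45) = -1.2733°
wrap1 = π − 2β = 182.5467°
wrap2 = π + 2β = 177.4533°

wrap2=177.45_deg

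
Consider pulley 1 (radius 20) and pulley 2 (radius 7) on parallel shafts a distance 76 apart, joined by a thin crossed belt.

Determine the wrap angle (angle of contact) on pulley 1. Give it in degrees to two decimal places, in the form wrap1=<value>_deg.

wrap1=221.62_deg

crossed belt: β = asin((r1+r2)/C) = asin(27/76) = 20.8096°
wrap1 = wrap2 = π + 2β = 221.6191°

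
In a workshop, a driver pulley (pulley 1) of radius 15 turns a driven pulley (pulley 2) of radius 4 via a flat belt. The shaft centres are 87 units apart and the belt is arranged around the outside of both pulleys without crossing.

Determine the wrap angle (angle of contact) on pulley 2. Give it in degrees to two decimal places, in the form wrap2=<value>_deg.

open belt: β = asin((r2−r1)/C) = asin(-11/87) = -7.2637°
wrap1 = π − 2β = 194.5275°
wrap2 = π + 2β = 165.4725°

wrap2=165.47_deg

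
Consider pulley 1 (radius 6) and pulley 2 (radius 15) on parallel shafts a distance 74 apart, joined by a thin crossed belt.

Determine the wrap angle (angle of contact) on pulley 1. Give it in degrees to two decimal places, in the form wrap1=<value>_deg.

wrap1=212.97_deg

crossed belt: β = asin((r1+r2)/C) = asin(21/74) = 16.4862°
wrap1 = wrap2 = π + 2β = 212.9723°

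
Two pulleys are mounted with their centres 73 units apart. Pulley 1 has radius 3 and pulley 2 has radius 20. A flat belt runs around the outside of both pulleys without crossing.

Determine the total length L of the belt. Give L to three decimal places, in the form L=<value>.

L=222.234

open belt: β = asin((r2−r1)/C) = asin(17/73) = 13.4665°
wrap1 = π − 2β = 153.0670°
wrap2 = π + 2β = 206.9330°
tangent length = C·cosβ = 70.9930
L = r1·wrap1 + r2·wrap2 + 2·C·cosβ = 3·2.6715 + 20·3.6117 + 2·70.9930 = 222.2337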